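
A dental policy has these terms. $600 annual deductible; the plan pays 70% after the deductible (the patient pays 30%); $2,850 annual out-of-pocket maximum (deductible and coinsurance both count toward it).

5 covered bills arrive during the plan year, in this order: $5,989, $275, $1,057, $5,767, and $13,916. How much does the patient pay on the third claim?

Claim 1 ($5,989): $600 finishes the deductible; $5,389 goes to coinsurance; patient's 30% is $1,616.70. Patient pays $2,216.70; OOP now $2,216.70.
Claim 2 ($275): deductible already satisfied, so patient's share is 30% × $275 = $82.50. Patient owes $82.50 (running OOP $2,299.20).
Claim 3 ($1,057): 30% coinsurance on $1,057 = $317.10. Patient owes $317.10 (running OOP $2,616.30).

$317.10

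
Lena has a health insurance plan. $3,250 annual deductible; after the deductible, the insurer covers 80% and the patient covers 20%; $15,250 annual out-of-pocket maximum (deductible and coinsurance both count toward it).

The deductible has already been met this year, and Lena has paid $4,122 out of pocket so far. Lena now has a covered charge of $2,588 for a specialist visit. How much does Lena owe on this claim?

$517.60

With the deductible met, the entire $2,588 is subject to coinsurance.
20% of $2,588 = $517.60 falls to the patient.
Year-to-date out-of-pocket becomes $4,122 + $517.60 = $4,639.60, still under the $15,250 maximum, so no cap applies.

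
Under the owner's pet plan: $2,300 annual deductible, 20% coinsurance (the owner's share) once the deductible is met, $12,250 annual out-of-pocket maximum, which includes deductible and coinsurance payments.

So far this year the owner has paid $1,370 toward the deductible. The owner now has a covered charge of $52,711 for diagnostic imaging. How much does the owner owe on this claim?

$1,370 of the $2,300 deductible is already met, leaving $930.
After the $930 deductible portion, $52,711 − $930 = $51,781 is subject to coinsurance.
Owner's 20% share of $51,781 is $10,356.20.
So the owner owes $930 + $10,356.20 = $11,286.20 before any cap.
Year-to-date out-of-pocket would reach $1,370 + $11,286.20 = $12,656.20, above the $12,250 maximum, so the owner pays only $12,250 − $1,370 = $10,880.

$10,880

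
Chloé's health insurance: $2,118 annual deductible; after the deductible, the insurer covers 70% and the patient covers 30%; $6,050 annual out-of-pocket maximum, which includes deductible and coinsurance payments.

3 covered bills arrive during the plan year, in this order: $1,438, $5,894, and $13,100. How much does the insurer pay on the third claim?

Claim 1 ($1,438): all of it applies to the deductible. Patient pays $1,438; OOP now $1,438. Plan pays $1,438 − $1,438 = $0.
Claim 2 ($5,894): deductible takes $680, $5,214 remains; 30% of $5,214 = $1,564.20. Patient pays $2,244.20; OOP now $3,682.20. Plan pays $5,894 − $2,244.20 = $3,649.80.
Claim 3 ($13,100): 30% coinsurance on $13,100 = $3,930. Adding that to $3,682.20 gives $7,612.20, past the $6,050 cap; patient pays only $6,050 − $3,682.20 = $2,367.80. Insurer: $13,100 − $2,367.80 = $10,732.20.

$10,732.20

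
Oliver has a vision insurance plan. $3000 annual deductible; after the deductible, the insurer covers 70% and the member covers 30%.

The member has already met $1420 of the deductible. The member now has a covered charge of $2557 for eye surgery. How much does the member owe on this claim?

Remaining deductible: $3000 − $1420 = $1580.
After the $1580 deductible portion, $2557 − $1580 = $977 is subject to coinsurance.
30% of $977 = $293.10 falls to the member.
So the member owes $1580 + $293.10 = $1873.10.

$1873.10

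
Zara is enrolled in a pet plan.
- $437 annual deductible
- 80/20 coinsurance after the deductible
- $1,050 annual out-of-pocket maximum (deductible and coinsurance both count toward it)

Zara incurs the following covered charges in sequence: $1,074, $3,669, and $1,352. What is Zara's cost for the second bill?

Claim 1 — $1,074: deductible takes $437, $637 remains; coinsurance $637 × 20% = $127.40. Owner pays $564.40; OOP now $564.40.
Claim 2 — $3,669: deductible already satisfied, so owner's share is 20% × $3,669 = $733.80. That would push OOP to $1,298.20, over the $1,050 cap, so owner pays $1,050 − $564.40 = $485.60.

$485.60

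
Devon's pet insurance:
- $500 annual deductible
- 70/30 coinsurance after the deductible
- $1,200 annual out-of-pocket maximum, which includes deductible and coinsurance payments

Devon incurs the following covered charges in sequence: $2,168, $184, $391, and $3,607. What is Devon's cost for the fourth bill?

$27.10

Bill 1, $2,168: $500 to deductible, leaving $1,668; owner's 30% is $500.40. Owner owes $1,000.40 (running OOP $1,000.40).
Bill 2, $184: 30% coinsurance on $184 = $55.20. Cost to owner: $55.20. OOP to date $1,055.60.
Bill 3, $391: deductible met; 30% of $391 = $117.30. Owner owes $117.30 (running OOP $1,172.90).
Bill 4, $3,607: deductible already satisfied, so owner's share is 30% × $3,607 = $1,082.10. OOP would hit $2,255 > $1,200, so the cap limits the owner to $1,200 − $1,172.90 = $27.10.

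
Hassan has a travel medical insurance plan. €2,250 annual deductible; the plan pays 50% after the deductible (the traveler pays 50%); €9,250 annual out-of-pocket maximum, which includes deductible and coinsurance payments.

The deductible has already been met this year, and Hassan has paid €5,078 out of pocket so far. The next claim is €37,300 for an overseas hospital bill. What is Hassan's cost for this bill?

The deductible is already satisfied, so the full bill goes to coinsurance.
50% of €37,300 = €18,650 falls to the traveler.
Adding €18,650 to the €5,078 already spent would give €23,728, which exceeds the €9,250 cap; the traveler pays just €9,250 − €5,078 = €4,172.

€4,172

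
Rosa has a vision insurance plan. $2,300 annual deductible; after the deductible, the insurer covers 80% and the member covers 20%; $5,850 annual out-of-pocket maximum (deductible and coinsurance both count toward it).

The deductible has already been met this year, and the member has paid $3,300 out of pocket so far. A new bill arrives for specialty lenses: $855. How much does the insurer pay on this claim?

The deductible is already satisfied, so the full bill goes to coinsurance.
20% of $855 = $171 falls to the member.
Year-to-date out-of-pocket becomes $3,300 + $171 = $3,471, still under the $5,850 maximum, so no cap applies.
The insurer covers the remainder: $855 − $171 = $684.

$684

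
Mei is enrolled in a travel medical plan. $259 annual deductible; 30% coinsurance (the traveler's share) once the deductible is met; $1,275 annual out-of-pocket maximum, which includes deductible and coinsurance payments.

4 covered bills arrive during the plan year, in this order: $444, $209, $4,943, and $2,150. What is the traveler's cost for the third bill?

#1 ($444): $259 to deductible, leaving $185; traveler's 30% is $55.50. Traveler owes $314.50 (running OOP $314.50).
#2 ($209): deductible met; 30% of $209 = $62.70. Cost to traveler: $62.70. OOP to date $377.20.
#3 ($4,943): deductible already satisfied, so traveler's share is 30% × $4,943 = $1,482.90. OOP would hit $1,860.10 > $1,275, so the cap limits the traveler to $1,275 − $377.20 = $897.80.

$897.80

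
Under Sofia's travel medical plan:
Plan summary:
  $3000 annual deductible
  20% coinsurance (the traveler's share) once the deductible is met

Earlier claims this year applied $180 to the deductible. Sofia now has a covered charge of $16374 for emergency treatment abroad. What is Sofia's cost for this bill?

Remaining deductible: $3000 − $180 = $2820.
That leaves $16374 − $2820 = $13554 for coinsurance.
Traveler's 20% share of $13554 is $2710.80.
That puts the traveler's cost at $2820 + $2710.80 = $5530.80.

$5530.80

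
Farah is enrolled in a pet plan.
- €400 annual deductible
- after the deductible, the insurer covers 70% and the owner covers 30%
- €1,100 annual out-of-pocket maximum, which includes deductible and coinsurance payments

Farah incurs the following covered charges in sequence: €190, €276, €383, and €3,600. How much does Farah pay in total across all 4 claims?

Bill 1, €190: entire amount goes to the deductible. Owner pays €190; OOP now €190.
Bill 2, €276: €210 finishes the deductible; €66 goes to coinsurance; coinsurance €66 × 30% = €19.80. Cost to owner: €229.80. OOP to date €419.80.
Bill 3, €383: deductible met; 30% of €383 = €114.90. Owner pays €114.90; OOP now €534.70.
Bill 4, €3,600: 30% coinsurance on €3,600 = €1,080. OOP would hit €1,614.70 > €1,100, so the cap limits the owner to €1,100 − €534.70 = €565.30.
Summing the owner's payments: €190 + €229.80 + €114.90 + €565.30 = €1,100.

€1,100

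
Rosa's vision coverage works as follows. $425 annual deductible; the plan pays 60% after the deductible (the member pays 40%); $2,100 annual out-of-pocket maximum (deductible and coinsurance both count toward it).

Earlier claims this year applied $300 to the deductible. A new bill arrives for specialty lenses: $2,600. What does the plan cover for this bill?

$1,485

Remaining deductible: $425 − $300 = $125.
The remaining $2,475 (= $2,600 − $125) moves to coinsurance.
Coinsurance: $2,475 × 40% = $990.
Member responsibility before any cap: $125 + $990 = $1,115.
Year-to-date out-of-pocket becomes $300 + $1,115 = $1,415, still under the $2,100 maximum, so no cap applies.
The insurer covers the remainder: $2,600 − $1,115 = $1,485.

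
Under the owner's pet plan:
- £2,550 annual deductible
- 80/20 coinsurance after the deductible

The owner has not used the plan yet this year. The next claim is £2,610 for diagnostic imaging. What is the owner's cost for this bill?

Nothing has been paid toward the £2,550 deductible, so the first £2,550 of this charge is applied there.
That leaves £2,610 − £2,550 = £60 for coinsurance.
20% of £60 = £12 falls to the owner.
So the owner owes £2,550 + £12 = £2,562.

£2,562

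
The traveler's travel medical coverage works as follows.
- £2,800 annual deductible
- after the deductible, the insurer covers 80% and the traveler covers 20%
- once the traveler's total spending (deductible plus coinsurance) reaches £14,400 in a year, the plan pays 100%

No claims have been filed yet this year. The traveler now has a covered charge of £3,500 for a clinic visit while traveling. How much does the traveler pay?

£2,940

Nothing has been paid toward the £2,800 deductible, so the first £2,800 of this charge is applied there.
After the £2,800 deductible portion, £3,500 − £2,800 = £700 is subject to coinsurance.
20% of £700 = £140 falls to the traveler.
Traveler responsibility before any cap: £2,800 + £140 = £2,940.
Total out-of-pocket so far would be £0 + £2,940 = £2,940, below the £14,400 cap — no reduction.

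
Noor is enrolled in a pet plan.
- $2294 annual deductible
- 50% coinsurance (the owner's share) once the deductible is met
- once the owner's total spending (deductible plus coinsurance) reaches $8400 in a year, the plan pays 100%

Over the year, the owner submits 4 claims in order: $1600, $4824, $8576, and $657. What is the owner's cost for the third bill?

$4041

Claim 1 ($1600): entire amount goes to the deductible. Owner pays $1600; OOP now $1600.
Claim 2 ($4824): $694 finishes the deductible; $4130 goes to coinsurance; coinsurance $4130 × 50% = $2065. Cost to owner: $2759. OOP to date $4359.
Claim 3 ($8576): deductible already satisfied, so owner's share is 50% × $8576 = $4288. Adding that to $4359 gives $8647, past the $8400 cap; owner pays only $8400 − $4359 = $4041.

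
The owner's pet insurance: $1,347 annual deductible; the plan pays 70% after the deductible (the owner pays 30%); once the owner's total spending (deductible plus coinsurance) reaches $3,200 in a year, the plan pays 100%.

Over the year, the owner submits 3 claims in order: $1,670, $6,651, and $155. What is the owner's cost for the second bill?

Bill 1, $1,670: deductible takes $1,347, $323 remains; owner's 30% is $96.90. Cost to owner: $1,443.90. OOP to date $1,443.90.
Bill 2, $6,651: deductible met; 30% of $6,651 = $1,995.30. That would push OOP to $3,439.20, over the $3,200 cap, so owner pays $3,200 − $1,443.90 = $1,756.10.

$1,756.10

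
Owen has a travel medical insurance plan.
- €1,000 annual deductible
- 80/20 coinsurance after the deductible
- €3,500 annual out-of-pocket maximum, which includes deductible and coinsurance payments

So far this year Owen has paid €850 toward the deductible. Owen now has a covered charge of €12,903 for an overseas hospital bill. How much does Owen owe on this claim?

€850 of the €1,000 deductible is already met, leaving €150.
That leaves €12,903 − €150 = €12,753 for coinsurance.
Traveler's 20% share of €12,753 is €2,550.60.
Traveler responsibility before any cap: €150 + €2,550.60 = €2,700.60.
Adding €2,700.60 to the €850 already spent would give €3,550.60, which exceeds the €3,500 cap; the traveler pays just €3,500 − €850 = €2,650.

€2,650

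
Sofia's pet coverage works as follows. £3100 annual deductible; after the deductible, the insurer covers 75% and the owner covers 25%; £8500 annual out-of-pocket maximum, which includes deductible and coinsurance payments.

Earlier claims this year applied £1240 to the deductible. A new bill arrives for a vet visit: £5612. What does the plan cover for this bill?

Deductible still to meet: £3100 − £1240 = £1860.
That leaves £5612 − £1860 = £3752 for coinsurance.
25% of £3752 = £938 falls to the owner.
Owner responsibility before any cap: £1860 + £938 = £2798.
Cumulative spending £1240 + £2798 = £4038 stays under the £8500 maximum.
The plan picks up £5612 − £2798 = £2814.

£2814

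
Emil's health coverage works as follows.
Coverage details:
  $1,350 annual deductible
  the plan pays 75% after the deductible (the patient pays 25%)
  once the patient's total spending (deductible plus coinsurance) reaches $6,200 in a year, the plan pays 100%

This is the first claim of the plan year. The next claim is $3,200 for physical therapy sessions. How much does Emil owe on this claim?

Deductible not yet touched, so the first $1,350 of the bill goes to the deductible.
That leaves $3,200 − $1,350 = $1,850 for coinsurance.
Coinsurance: $1,850 × 25% = $462.50.
Patient responsibility before any cap: $1,350 + $462.50 = $1,812.50.
Total out-of-pocket so far would be $0 + $1,812.50 = $1,812.50, below the $6,200 cap — no reduction.

$1,812.50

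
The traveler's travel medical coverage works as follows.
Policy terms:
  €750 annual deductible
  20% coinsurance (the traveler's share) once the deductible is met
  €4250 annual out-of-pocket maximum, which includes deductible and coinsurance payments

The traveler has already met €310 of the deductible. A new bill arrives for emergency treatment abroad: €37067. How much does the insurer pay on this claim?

€310 of the €750 deductible is already met, leaving €440.
That leaves €37067 − €440 = €36627 for coinsurance.
Traveler's 20% share of €36627 is €7325.40.
Traveler responsibility before any cap: €440 + €7325.40 = €7765.40.
That would bring total out-of-pocket to €8075.40, past the €4250 cap. The traveler is capped at €4250 − €310 = €3940 on this claim.
Insurer pays the balance: €37067 − €3940 = €33127.

€33127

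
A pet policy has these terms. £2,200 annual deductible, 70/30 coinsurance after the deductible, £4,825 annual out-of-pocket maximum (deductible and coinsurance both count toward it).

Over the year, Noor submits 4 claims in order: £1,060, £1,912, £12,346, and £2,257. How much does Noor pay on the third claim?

#1 (£1,060): all of it applies to the deductible. Owner owes £1,060 (running OOP £1,060).
#2 (£1,912): £1,140 to deductible, leaving £772; coinsurance £772 × 30% = £231.60. Owner pays £1,371.60; OOP now £2,431.60.
#3 (£12,346): 30% coinsurance on £12,346 = £3,703.80. OOP would hit £6,135.40 > £4,825, so the cap limits the owner to £4,825 − £2,431.60 = £2,393.40.

£2,393.40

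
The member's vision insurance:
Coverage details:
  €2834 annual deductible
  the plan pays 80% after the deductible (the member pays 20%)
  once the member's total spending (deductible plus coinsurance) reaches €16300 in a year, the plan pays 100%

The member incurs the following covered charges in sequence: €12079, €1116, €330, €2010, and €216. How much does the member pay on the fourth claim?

€402

Claim 1 (€12079): €2834 finishes the deductible; €9245 goes to coinsurance; coinsurance €9245 × 20% = €1849. Cost to member: €4683. OOP to date €4683.
Claim 2 (€1116): 20% coinsurance on €1116 = €223.20. Member owes €223.20 (running OOP €4906.20).
Claim 3 (€330): deductible met; 20% of €330 = €66. Member owes €66 (running OOP €4972.20).
Claim 4 (€2010): deductible already satisfied, so member's share is 20% × €2010 = €402. Member owes €402 (running OOP €5374.20).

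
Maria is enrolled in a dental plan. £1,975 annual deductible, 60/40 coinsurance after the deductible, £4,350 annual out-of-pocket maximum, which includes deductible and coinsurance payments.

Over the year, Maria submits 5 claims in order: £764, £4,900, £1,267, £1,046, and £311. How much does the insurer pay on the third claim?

#1 (£764): all of it applies to the deductible. Cost to patient: £764. OOP to date £764. Plan pays £764 − £764 = £0.
#2 (£4,900): £1,211 finishes the deductible; £3,689 goes to coinsurance; coinsurance £3,689 × 40% = £1,475.60. Patient pays £2,686.60; OOP now £3,450.60. Plan pays £4,900 − £2,686.60 = £2,213.40.
#3 (£1,267): 40% coinsurance on £1,267 = £506.80. Patient owes £506.80 (running OOP £3,957.40). Insurer: £1,267 − £506.80 = £760.20.

£760.20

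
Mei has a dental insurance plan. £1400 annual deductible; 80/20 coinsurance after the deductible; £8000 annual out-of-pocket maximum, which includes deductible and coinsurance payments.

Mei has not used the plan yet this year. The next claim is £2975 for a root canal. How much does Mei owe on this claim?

Nothing has been paid toward the £1400 deductible, so the first £1400 of this charge is applied there.
After the £1400 deductible portion, £2975 − £1400 = £1575 is subject to coinsurance.
20% of £1575 = £315 falls to the patient.
Patient responsibility before any cap: £1400 + £315 = £1715.
Cumulative spending £0 + £1715 = £1715 stays under the £8000 maximum.

£1715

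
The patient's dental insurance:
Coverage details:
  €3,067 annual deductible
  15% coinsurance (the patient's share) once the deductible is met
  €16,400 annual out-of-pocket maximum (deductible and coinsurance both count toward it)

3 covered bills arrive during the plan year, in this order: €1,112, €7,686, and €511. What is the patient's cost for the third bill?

€76.65

#1 (€1,112): fully absorbed by the deductible. Cost to patient: €1,112. OOP to date €1,112.
#2 (€7,686): deductible takes €1,955, €5,731 remains; patient's 15% is €859.65. Patient owes €2,814.65 (running OOP €3,926.65).
#3 (€511): 15% coinsurance on €511 = €76.65. Cost to patient: €76.65. OOP to date €4,003.30.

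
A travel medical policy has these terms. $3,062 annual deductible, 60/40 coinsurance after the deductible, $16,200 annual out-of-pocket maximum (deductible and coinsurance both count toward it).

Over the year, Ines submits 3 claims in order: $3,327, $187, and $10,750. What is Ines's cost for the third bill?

Bill 1, $3,327: $3,062 to deductible, leaving $265; traveler's 40% is $106. Cost to traveler: $3,168. OOP to date $3,168.
Bill 2, $187: deductible met; 40% of $187 = $74.80. Cost to traveler: $74.80. OOP to date $3,242.80.
Bill 3, $10,750: 40% coinsurance on $10,750 = $4,300. Traveler owes $4,300 (running OOP $7,542.80).

$4,300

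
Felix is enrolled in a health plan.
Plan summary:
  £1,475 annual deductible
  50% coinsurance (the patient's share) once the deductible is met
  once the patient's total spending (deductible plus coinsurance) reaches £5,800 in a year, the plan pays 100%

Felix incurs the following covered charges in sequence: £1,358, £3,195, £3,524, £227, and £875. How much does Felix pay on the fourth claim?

£113.50

Claim 1 — £1,358: entire amount goes to the deductible. Patient pays £1,358; OOP now £1,358.
Claim 2 — £3,195: deductible takes £117, £3,078 remains; patient's 50% is £1,539. Cost to patient: £1,656. OOP to date £3,014.
Claim 3 — £3,524: deductible already satisfied, so patient's share is 50% × £3,524 = £1,762. Cost to patient: £1,762. OOP to date £4,776.
Claim 4 — £227: deductible met; 50% of £227 = £113.50. Patient owes £113.50 (running OOP £4,889.50).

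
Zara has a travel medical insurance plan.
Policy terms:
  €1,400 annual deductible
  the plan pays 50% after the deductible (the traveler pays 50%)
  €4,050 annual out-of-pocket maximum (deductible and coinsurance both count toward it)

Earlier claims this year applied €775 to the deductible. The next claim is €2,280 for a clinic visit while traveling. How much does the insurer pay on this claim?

€827.50

Remaining deductible: €1,400 − €775 = €625.
That leaves €2,280 − €625 = €1,655 for coinsurance.
Traveler's 50% share of €1,655 is €827.50.
That puts the traveler's cost at €625 + €827.50 = €1,452.50 before any cap.
Cumulative spending €775 + €1,452.50 = €2,227.50 stays under the €4,050 maximum.
Insurer pays the balance: €2,280 − €1,452.50 = €827.50.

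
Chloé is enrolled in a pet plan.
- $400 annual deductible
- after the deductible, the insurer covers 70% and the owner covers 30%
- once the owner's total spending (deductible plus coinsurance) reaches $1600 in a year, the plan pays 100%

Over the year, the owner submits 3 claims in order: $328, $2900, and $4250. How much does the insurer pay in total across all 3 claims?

$5878

#1 ($328): fully absorbed by the deductible. Owner pays $328; OOP now $328. Plan pays $328 − $328 = $0.
#2 ($2900): $72 to deductible, leaving $2828; owner's 30% is $848.40. Cost to owner: $920.40. OOP to date $1248.40. Insurer: $2900 − $920.40 = $1979.60.
#3 ($4250): deductible met; 30% of $4250 = $1275. That would push OOP to $2523.40, over the $1600 cap, so owner pays $1600 − $1248.40 = $351.60. Insurer: $4250 − $351.60 = $3898.40.
Insurer total = bills − owner's total = $7478 − $1600 = $5878.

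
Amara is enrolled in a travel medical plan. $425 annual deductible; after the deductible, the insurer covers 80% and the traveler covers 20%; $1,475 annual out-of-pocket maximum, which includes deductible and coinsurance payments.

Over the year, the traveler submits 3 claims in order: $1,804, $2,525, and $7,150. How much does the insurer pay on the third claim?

$6,880.80

Claim 1 — $1,804: deductible takes $425, $1,379 remains; traveler's 20% is $275.80. Traveler pays $700.80; OOP now $700.80. Insurer: $1,804 − $700.80 = $1,103.20.
Claim 2 — $2,525: deductible already satisfied, so traveler's share is 20% × $2,525 = $505. Cost to traveler: $505. OOP to date $1,205.80. Plan pays $2,525 − $505 = $2,020.
Claim 3 — $7,150: deductible already satisfied, so traveler's share is 20% × $7,150 = $1,430. Adding that to $1,205.80 gives $2,635.80, past the $1,475 cap; traveler pays only $1,475 − $1,205.80 = $269.20. Plan pays $7,150 − $269.20 = $6,880.80.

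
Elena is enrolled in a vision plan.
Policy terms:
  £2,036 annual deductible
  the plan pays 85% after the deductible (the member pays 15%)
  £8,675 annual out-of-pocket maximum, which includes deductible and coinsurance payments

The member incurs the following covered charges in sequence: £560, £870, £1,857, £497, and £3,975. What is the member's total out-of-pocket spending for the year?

£2,894.45

#1 (£560): entire amount goes to the deductible. Cost to member: £560. OOP to date £560.
#2 (£870): all of it applies to the deductible. Member owes £870 (running OOP £1,430).
#3 (£1,857): deductible takes £606, £1,251 remains; 15% of £1,251 = £187.65. Member pays £793.65; OOP now £2,223.65.
#4 (£497): 15% coinsurance on £497 = £74.55. Member owes £74.55 (running OOP £2,298.20).
#5 (£3,975): deductible met; 15% of £3,975 = £596.25. Cost to member: £596.25. OOP to date £2,894.45.
Summing the member's payments: £560 + £870 + £793.65 + £74.55 + £596.25 = £2,894.45.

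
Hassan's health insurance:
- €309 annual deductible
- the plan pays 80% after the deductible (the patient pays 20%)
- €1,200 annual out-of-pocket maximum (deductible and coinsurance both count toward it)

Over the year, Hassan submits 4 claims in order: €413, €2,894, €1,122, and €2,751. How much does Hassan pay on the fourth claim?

Claim 1 — €413: €309 finishes the deductible; €104 goes to coinsurance; patient's 20% is €20.80. Patient owes €329.80 (running OOP €329.80).
Claim 2 — €2,894: 20% coinsurance on €2,894 = €578.80. Patient pays €578.80; OOP now €908.60.
Claim 3 — €1,122: deductible already satisfied, so patient's share is 20% × €1,122 = €224.40. Patient pays €224.40; OOP now €1,133.
Claim 4 — €2,751: deductible met; 20% of €2,751 = €550.20. OOP would hit €1,683.20 > €1,200, so the cap limits the patient to €1,200 − €1,133 = €67.

€67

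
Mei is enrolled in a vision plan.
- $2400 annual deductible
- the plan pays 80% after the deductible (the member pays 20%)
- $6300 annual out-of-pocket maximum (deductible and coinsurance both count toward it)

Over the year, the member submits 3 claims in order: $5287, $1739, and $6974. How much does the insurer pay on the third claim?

$5579.20

Claim 1 ($5287): deductible takes $2400, $2887 remains; 20% of $2887 = $577.40. Member owes $2977.40 (running OOP $2977.40). Plan pays $5287 − $2977.40 = $2309.60.
Claim 2 ($1739): 20% coinsurance on $1739 = $347.80. Member pays $347.80; OOP now $3325.20. Insurer: $1739 − $347.80 = $1391.20.
Claim 3 ($6974): 20% coinsurance on $6974 = $1394.80. Cost to member: $1394.80. OOP to date $4720. Plan pays $6974 − $1394.80 = $5579.20.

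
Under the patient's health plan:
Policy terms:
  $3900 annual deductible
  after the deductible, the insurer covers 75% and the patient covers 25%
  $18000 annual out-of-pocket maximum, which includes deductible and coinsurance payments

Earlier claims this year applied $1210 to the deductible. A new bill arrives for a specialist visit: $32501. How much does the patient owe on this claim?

Deductible still to meet: $3900 − $1210 = $2690.
That leaves $32501 − $2690 = $29811 for coinsurance.
Patient's 25% share of $29811 is $7452.75.
That puts the patient's cost at $2690 + $7452.75 = $10142.75 before any cap.
Year-to-date out-of-pocket becomes $1210 + $10142.75 = $11352.75, still under the $18000 maximum, so no cap applies.

$10142.75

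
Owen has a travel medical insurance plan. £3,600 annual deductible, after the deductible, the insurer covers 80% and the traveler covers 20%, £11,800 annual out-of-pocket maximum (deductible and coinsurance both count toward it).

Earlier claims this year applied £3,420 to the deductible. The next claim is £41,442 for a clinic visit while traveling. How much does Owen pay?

Deductible still to meet: £3,600 − £3,420 = £180.
After the £180 deductible portion, £41,442 − £180 = £41,262 is subject to coinsurance.
Traveler's 20% share of £41,262 is £8,252.40.
That puts the traveler's cost at £180 + £8,252.40 = £8,432.40 before any cap.
Year-to-date out-of-pocket would reach £3,420 + £8,432.40 = £11,852.40, above the £11,800 maximum, so the traveler pays only £11,800 − £3,420 = £8,380.

£8,380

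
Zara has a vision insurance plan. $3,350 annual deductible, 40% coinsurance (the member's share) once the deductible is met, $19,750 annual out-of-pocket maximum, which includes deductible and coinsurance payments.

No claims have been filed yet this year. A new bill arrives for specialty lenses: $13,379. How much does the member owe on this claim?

$7,361.60

Nothing has been paid toward the $3,350 deductible, so the first $3,350 of this charge is applied there.
That leaves $13,379 − $3,350 = $10,029 for coinsurance.
Coinsurance: $10,029 × 40% = $4,011.60.
Member responsibility before any cap: $3,350 + $4,011.60 = $7,361.60.
Total out-of-pocket so far would be $0 + $7,361.60 = $7,361.60, below the $19,750 cap — no reduction.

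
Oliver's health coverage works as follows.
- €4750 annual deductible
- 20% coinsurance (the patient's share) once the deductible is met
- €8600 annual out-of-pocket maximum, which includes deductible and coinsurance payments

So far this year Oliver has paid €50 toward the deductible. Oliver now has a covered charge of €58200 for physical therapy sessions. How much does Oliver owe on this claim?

Remaining deductible: €4750 − €50 = €4700.
The remaining €53500 (= €58200 − €4700) moves to coinsurance.
Coinsurance: €53500 × 20% = €10700.
Patient responsibility before any cap: €4700 + €10700 = €15400.
That would bring total out-of-pocket to €15450, past the €8600 cap. The patient is capped at €8600 − €50 = €8550 on this claim.

€8550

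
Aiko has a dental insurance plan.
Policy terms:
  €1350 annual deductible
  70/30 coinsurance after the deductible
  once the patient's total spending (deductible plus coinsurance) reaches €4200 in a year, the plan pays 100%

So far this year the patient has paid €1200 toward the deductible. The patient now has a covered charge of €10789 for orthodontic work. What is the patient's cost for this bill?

Remaining deductible: €1350 − €1200 = €150.
After the €150 deductible portion, €10789 − €150 = €10639 is subject to coinsurance.
Coinsurance: €10639 × 30% = €3191.70.
Patient responsibility before any cap: €150 + €3191.70 = €3341.70.
Adding €3341.70 to the €1200 already spent would give €4541.70, which exceeds the €4200 cap; the patient pays just €4200 − €1200 = €3000.

€3000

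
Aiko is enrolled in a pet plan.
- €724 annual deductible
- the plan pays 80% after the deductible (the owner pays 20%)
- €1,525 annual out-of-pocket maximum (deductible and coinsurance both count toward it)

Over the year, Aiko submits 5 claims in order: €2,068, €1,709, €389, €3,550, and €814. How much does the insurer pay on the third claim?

€311.20

Claim 1 — €2,068: €724 finishes the deductible; €1,344 goes to coinsurance; owner's 20% is €268.80. Cost to owner: €992.80. OOP to date €992.80. Insurer: €2,068 − €992.80 = €1,075.20.
Claim 2 — €1,709: deductible met; 20% of €1,709 = €341.80. Owner pays €341.80; OOP now €1,334.60. Plan pays €1,709 − €341.80 = €1,367.20.
Claim 3 — €389: 20% coinsurance on €389 = €77.80. Owner owes €77.80 (running OOP €1,412.40). Plan pays €389 − €77.80 = €311.20.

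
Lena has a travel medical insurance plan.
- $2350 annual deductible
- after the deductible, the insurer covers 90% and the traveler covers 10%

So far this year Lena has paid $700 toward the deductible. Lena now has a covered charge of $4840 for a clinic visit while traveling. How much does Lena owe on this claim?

$700 of the $2350 deductible is already met, leaving $1650.
The remaining $3190 (= $4840 − $1650) moves to coinsurance.
Coinsurance: $3190 × 10% = $319.
That puts the traveler's cost at $1650 + $319 = $1969.

$1969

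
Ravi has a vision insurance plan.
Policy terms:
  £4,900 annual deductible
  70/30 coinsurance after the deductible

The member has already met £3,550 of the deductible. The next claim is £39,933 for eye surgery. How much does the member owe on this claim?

Deductible still to meet: £4,900 − £3,550 = £1,350.
That leaves £39,933 − £1,350 = £38,583 for coinsurance.
30% of £38,583 = £11,574.90 falls to the member.
That puts the member's cost at £1,350 + £11,574.90 = £12,924.90.

£12,924.90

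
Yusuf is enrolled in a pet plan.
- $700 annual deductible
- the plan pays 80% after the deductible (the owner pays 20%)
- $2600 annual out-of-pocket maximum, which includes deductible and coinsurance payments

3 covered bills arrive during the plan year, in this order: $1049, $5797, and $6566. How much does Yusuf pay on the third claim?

$670.80

Claim 1 — $1049: $700 to deductible, leaving $349; 20% of $349 = $69.80. Owner pays $769.80; OOP now $769.80.
Claim 2 — $5797: 20% coinsurance on $5797 = $1159.40. Cost to owner: $1159.40. OOP to date $1929.20.
Claim 3 — $6566: 20% coinsurance on $6566 = $1313.20. OOP would hit $3242.40 > $2600, so the cap limits the owner to $2600 − $1929.20 = $670.80.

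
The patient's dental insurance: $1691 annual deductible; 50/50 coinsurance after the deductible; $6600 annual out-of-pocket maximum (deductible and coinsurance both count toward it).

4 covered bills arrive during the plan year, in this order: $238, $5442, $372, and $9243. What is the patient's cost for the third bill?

#1 ($238): fully absorbed by the deductible. Patient owes $238 (running OOP $238).
#2 ($5442): deductible takes $1453, $3989 remains; coinsurance $3989 × 50% = $1994.50. Patient owes $3447.50 (running OOP $3685.50).
#3 ($372): deductible met; 50% of $372 = $186. Patient owes $186 (running OOP $3871.50).

$186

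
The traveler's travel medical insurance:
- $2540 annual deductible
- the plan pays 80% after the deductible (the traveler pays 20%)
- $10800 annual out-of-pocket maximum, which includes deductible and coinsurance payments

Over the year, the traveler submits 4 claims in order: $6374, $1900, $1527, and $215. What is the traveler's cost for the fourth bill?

Claim 1 ($6374): deductible takes $2540, $3834 remains; coinsurance $3834 × 20% = $766.80. Traveler owes $3306.80 (running OOP $3306.80).
Claim 2 ($1900): deductible met; 20% of $1900 = $380. Traveler owes $380 (running OOP $3686.80).
Claim 3 ($1527): 20% coinsurance on $1527 = $305.40. Traveler pays $305.40; OOP now $3992.20.
Claim 4 ($215): 20% coinsurance on $215 = $43. Traveler owes $43 (running OOP $4035.20).

$43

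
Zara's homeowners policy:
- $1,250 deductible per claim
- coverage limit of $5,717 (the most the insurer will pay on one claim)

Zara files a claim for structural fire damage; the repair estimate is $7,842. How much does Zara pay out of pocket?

Subtract the deductible: $7,842 − $1,250 = $6,592.
Since $6,592 > $5,717, the payout is capped at $5,717.
Out of pocket: $7,842 − $5,717 = $2,125.

$2,125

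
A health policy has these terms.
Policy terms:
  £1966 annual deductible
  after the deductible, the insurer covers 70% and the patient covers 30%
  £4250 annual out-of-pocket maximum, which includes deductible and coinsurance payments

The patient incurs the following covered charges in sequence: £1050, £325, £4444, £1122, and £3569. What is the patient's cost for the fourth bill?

Claim 1 (£1050): fully absorbed by the deductible. Patient pays £1050; OOP now £1050.
Claim 2 (£325): fully absorbed by the deductible. Patient pays £325; OOP now £1375.
Claim 3 (£4444): deductible takes £591, £3853 remains; coinsurance £3853 × 30% = £1155.90. Patient pays £1746.90; OOP now £3121.90.
Claim 4 (£1122): 30% coinsurance on £1122 = £336.60. Patient pays £336.60; OOP now £3458.50.

£336.60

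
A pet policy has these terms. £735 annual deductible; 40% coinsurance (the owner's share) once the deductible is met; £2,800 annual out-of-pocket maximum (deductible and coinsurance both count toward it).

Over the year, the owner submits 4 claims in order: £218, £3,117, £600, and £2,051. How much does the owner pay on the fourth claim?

£785

Bill 1, £218: all of it applies to the deductible. Owner owes £218 (running OOP £218).
Bill 2, £3,117: £517 finishes the deductible; £2,600 goes to coinsurance; 40% of £2,600 = £1,040. Owner pays £1,557; OOP now £1,775.
Bill 3, £600: deductible already satisfied, so owner's share is 40% × £600 = £240. Owner owes £240 (running OOP £2,015).
Bill 4, £2,051: deductible already satisfied, so owner's share is 40% × £2,051 = £820.40. Adding that to £2,015 gives £2,835.40, past the £2,800 cap; owner pays only £2,800 − £2,015 = £785.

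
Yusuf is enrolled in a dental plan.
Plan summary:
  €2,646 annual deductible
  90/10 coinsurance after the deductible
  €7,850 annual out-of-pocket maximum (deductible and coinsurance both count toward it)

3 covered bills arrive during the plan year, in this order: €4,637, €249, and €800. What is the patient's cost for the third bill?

#1 (€4,637): deductible takes €2,646, €1,991 remains; 10% of €1,991 = €199.10. Cost to patient: €2,845.10. OOP to date €2,845.10.
#2 (€249): deductible already satisfied, so patient's share is 10% × €249 = €24.90. Patient owes €24.90 (running OOP €2,870).
#3 (€800): deductible already satisfied, so patient's share is 10% × €800 = €80. Patient owes €80 (running OOP €2,950).

€80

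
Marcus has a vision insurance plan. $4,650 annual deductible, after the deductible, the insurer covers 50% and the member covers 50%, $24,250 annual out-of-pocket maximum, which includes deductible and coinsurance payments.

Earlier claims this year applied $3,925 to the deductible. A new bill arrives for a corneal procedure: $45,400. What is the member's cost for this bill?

Deductible still to meet: $4,650 − $3,925 = $725.
That leaves $45,400 − $725 = $44,675 for coinsurance.
Member's 50% share of $44,675 is $22,337.50.
Member responsibility before any cap: $725 + $22,337.50 = $23,062.50.
Year-to-date out-of-pocket would reach $3,925 + $23,062.50 = $26,987.50, above the $24,250 maximum, so the member pays only $24,250 − $3,925 = $20,325.

$20,325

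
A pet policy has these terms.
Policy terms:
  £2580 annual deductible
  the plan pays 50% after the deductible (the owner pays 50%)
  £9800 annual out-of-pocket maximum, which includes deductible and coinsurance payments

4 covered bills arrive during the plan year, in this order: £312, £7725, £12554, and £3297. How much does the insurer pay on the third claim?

£8062.50

Bill 1, £312: fully absorbed by the deductible. Cost to owner: £312. OOP to date £312. Insurer: £312 − £312 = £0.
Bill 2, £7725: deductible takes £2268, £5457 remains; owner's 50% is £2728.50. Cost to owner: £4996.50. OOP to date £5308.50. Insurer: £7725 − £4996.50 = £2728.50.
Bill 3, £12554: 50% coinsurance on £12554 = £6277. That would push OOP to £11585.50, over the £9800 cap, so owner pays £9800 − £5308.50 = £4491.50. Insurer: £12554 − £4491.50 = £8062.50.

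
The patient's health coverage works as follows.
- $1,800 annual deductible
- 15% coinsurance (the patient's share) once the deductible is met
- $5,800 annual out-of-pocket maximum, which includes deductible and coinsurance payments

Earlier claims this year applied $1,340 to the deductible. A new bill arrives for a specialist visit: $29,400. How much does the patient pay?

$4,460

Remaining deductible: $1,800 − $1,340 = $460.
That leaves $29,400 − $460 = $28,940 for coinsurance.
Patient's 15% share of $28,940 is $4,341.
Patient responsibility before any cap: $460 + $4,341 = $4,801.
Adding $4,801 to the $1,340 already spent would give $6,141, which exceeds the $5,800 cap; the patient pays just $5,800 − $1,340 = $4,460.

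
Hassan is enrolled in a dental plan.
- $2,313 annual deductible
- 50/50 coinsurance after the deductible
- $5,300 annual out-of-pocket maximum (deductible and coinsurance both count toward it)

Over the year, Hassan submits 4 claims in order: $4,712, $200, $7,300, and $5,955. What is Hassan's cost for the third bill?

$1,687.50

Bill 1, $4,712: $2,313 to deductible, leaving $2,399; coinsurance $2,399 × 50% = $1,199.50. Patient pays $3,512.50; OOP now $3,512.50.
Bill 2, $200: deductible met; 50% of $200 = $100. Patient pays $100; OOP now $3,612.50.
Bill 3, $7,300: 50% coinsurance on $7,300 = $3,650. Adding that to $3,612.50 gives $7,262.50, past the $5,300 cap; patient pays only $5,300 − $3,612.50 = $1,687.50.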